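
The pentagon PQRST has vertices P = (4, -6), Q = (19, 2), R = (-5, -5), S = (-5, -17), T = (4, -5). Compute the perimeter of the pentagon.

70

|PQ| = √((15)² + (8)²) = √289 = 17
|QR| = √((-24)² + (-7)²) = √625 = 25
|RS| = √((0)² + (-12)²) = √144 = 12
|ST| = √((9)² + (12)²) = √225 = 15
|TP| = √((0)² + (-1)²) = √1 = 1
Perimeter = 17 + 25 + 12 + 15 + 1 = 70.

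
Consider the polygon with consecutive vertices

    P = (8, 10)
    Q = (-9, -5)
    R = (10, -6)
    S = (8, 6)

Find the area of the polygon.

Apply the shoelace formula: 2A = Σ (x_i·y_{i+1} − x_{i+1}·y_i), indices taken mod 4.
Cross-terms: 50, 104, 108, 32  ⇒  Σ = 294
Area = |Σ|/2 = 147.

147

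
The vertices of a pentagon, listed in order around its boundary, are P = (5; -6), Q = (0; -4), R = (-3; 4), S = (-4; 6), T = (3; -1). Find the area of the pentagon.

P→Q: (5)(-4) − (0)(-6) = -20
Q→R: (0)(4) − (-3)(-4) = -12
R→S: (-3)(6) − (-4)(4) = -2
S→T: (-4)(-1) − (3)(6) = -14
T→P: (3)(-6) − (5)(-1) = -13
Σ = -61
Area = |Σ|/2 = 30.5.

30.5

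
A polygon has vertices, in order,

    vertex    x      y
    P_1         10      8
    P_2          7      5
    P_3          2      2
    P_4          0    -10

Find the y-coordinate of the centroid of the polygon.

-5/13

Apply the shoelace (surveyor's) formula. First the cross-terms c_i = x_i·y_{i+1} − x_{i+1}·y_i:
  -6, 4, -20, 100  ⇒  2A = 78, A = 39.
Then Σ (y_i + y_{i+1})·c_i = -90, so ȳ = -90 / (6·39) = -5/13.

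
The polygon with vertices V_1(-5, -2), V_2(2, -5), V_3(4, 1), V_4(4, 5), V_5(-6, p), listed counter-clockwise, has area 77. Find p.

5

Write out the shoelace sum; only the two edges meeting at V_5 involve p:
2·Area = [(4·p − (-6)·5) + ((-6)·(-2) − (-5)·p)] + 67
       = 9·p + 109 = 154
⇒ p = 5.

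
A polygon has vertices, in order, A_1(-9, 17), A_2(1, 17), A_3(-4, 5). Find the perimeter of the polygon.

|A_1A_2| = √((10)² + (0)²) = √100 = 10
|A_2A_3| = √((-5)² + (-12)²) = √169 = 13
|A_3A_1| = √((-5)² + (12)²) = √169 = 13
Perimeter = 10 + 13 + 13 = 36.

36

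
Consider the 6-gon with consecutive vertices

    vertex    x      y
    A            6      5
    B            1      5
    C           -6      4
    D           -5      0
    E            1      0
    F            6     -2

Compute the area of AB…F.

59.5

Σ = (25) + (34) + (20) + (0) + (-2) + (42) = 119
Area = |Σ|/2 = 59.5.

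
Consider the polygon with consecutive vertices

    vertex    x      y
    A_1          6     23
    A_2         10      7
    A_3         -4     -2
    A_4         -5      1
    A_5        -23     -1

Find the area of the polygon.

Apply Gauss's area formula: 2A = Σ (x_i·y_{i+1} − x_{i+1}·y_i), indices taken mod 5.
Cross-terms: -188, 8, -14, 28, -523  ⇒  Σ = -689
Area = |Σ|/2 = 344.5.

344.5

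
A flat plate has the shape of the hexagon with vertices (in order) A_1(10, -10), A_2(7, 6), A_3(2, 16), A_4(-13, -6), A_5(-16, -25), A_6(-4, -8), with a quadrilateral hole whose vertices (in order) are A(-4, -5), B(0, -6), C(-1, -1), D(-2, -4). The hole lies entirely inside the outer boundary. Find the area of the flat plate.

394.5

Outer boundary:
Apply the surveyor's formula: 2A = Σ (x_i·y_{i+1} − x_{i+1}·y_i), indices taken mod 6.
A_1→A_2: (10)(6) − (7)(-10) = 130
A_2→A_3: (7)(16) − (2)(6) = 100
A_3→A_4: (2)(-6) − (-13)(16) = 196
A_4→A_5: (-13)(-25) − (-16)(-6) = 229
A_5→A_6: (-16)(-8) − (-4)(-25) = 28
A_6→A_1: (-4)(-10) − (10)(-8) = 120
Σ = 803
Area = |Σ|/2 = 401.5.
Hole:
Σ = (24) + (-6) + (2) + (-6) = 14
Area = |Σ|/2 = 7.
Net area = 401.5 − 7 = 394.5.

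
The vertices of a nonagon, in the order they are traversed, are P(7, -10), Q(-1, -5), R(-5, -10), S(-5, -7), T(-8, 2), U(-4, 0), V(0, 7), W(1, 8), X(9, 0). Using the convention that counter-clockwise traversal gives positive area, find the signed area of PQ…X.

-165

Apply the shoelace (surveyor's) formula: 2A = Σ (x_i·y_{i+1} − x_{i+1}·y_i), indices taken mod 9.
P→Q: (7)(-5) − (-1)(-10) = -45
Q→R: (-1)(-10) − (-5)(-5) = -15
R→S: (-5)(-7) − (-5)(-10) = -15
S→T: (-5)(2) − (-8)(-7) = -66
T→U: (-8)(0) − (-4)(2) = 8
U→V: (-4)(7) − (0)(0) = -28
V→W: (0)(8) − (1)(7) = -7
W→X: (1)(0) − (9)(8) = -72
X→P: (9)(-10) − (7)(0) = -90
Σ = -330
Signed area = Σ/2 = -165 (negative ⇒ clockwise traversal).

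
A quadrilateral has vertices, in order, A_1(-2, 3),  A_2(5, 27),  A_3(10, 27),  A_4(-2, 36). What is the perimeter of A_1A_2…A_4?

78

|A_1A_2| = √((7)² + (24)²) = √625 = 25
|A_2A_3| = √((5)² + (0)²) = √25 = 5
|A_3A_4| = √((-12)² + (9)²) = √225 = 15
|A_4A_1| = √((0)² + (-33)²) = √1089 = 33
Perimeter = 25 + 5 + 15 + 33 = 78.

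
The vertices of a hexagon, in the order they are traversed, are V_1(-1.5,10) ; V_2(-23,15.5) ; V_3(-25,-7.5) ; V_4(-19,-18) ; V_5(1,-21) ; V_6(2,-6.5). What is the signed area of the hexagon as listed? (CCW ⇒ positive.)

Apply the surveyor's formula: 2A = Σ (x_i·y_{i+1} − x_{i+1}·y_i), indices taken mod 6.
Σ = (206.75) + (560) + (307.5) + (417) + (35.5) + (10.25) = 1537
Signed area = Σ/2 = 768.5 (positive ⇒ counter-clockwise traversal).

768.5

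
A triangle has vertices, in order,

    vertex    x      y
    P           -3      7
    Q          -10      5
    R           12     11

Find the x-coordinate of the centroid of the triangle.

-1/3

Apply Gauss's area formula. First the cross-terms c_i = x_i·y_{i+1} − x_{i+1}·y_i:
  55, -170, 117  ⇒  2A = 2, A = 1.
Then Σ (x_i + x_{i+1})·c_i = -2, so x̄ = -2 / (6·1) = -1/3.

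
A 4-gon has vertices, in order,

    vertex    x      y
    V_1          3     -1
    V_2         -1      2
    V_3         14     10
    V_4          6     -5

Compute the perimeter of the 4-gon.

|V_1V_2| = √((-4)² + (3)²) = √25 = 5
|V_2V_3| = √((15)² + (8)²) = √289 = 17
|V_3V_4| = √((-8)² + (-15)²) = √289 = 17
|V_4V_1| = √((-3)² + (4)²) = √25 = 5
Perimeter = 5 + 17 + 17 + 5 = 44.

44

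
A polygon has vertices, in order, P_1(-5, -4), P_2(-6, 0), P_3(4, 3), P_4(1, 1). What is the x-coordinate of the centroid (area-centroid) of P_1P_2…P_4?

-301/120

Apply the surveyor's formula. First the cross-terms c_i = x_i·y_{i+1} − x_{i+1}·y_i:
  -24, -18, 1, 1  ⇒  2A = -40, A = -20.
Then Σ (x_i + x_{i+1})·c_i = 301, so x̄ = 301 / (6·(-20)) = -301/120.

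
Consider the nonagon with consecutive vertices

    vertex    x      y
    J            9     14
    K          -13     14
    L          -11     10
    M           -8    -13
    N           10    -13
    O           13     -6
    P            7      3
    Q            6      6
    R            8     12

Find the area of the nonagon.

Σ = (308) + (24) + (223) + (234) + (109) + (81) + (24) + (24) + (4) = 1031
Area = |Σ|/2 = 515.5.

515.5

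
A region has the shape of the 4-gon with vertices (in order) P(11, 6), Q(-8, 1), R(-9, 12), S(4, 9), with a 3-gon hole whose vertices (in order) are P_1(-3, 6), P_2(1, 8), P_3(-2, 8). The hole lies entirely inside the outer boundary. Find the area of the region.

113

Outer boundary:
Apply Gauss's area formula: 2A = Σ (x_i·y_{i+1} − x_{i+1}·y_i), indices taken mod 4.
Σ = (59) + (-87) + (-129) + (-75) = -232
Area = |Σ|/2 = 116.
Hole:
Apply the shoelace formula: 2A = Σ (x_i·y_{i+1} − x_{i+1}·y_i), indices taken mod 3.
Cross-terms: -30, 24, 12  ⇒  Σ = 6
Area = |Σ|/2 = 3.
Net area = 116 − 3 = 113.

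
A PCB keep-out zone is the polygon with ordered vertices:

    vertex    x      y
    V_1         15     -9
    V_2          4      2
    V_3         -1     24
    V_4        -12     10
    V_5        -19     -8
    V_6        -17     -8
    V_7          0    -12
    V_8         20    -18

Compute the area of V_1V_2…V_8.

639

Σ = (66) + (98) + (278) + (286) + (16) + (204) + (240) + (90) = 1278
Area = |Σ|/2 = 639.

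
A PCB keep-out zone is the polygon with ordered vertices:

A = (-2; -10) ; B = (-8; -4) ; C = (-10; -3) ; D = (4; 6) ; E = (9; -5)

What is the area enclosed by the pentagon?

Apply the shoelace formula: 2A = Σ (x_i·y_{i+1} − x_{i+1}·y_i), indices taken mod 5.
A→B: (-2)(-4) − (-8)(-10) = -72
B→C: (-8)(-3) − (-10)(-4) = -16
C→D: (-10)(6) − (4)(-3) = -48
D→E: (4)(-5) − (9)(6) = -74
E→A: (9)(-10) − (-2)(-5) = -100
Σ = -310
Area = |Σ|/2 = 155.

155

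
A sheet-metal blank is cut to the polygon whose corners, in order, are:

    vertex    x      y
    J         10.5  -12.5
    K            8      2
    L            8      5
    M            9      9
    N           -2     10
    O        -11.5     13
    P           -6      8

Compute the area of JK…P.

173

Apply Gauss's area formula: 2A = Σ (x_i·y_{i+1} − x_{i+1}·y_i), indices taken mod 7.
Σ = (121) + (24) + (27) + (108) + (89) + (-14) + (-9) = 346
Area = |Σ|/2 = 173.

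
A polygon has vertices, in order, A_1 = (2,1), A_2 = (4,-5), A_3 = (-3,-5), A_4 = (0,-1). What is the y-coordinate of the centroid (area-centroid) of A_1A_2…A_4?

Apply Gauss's area formula. First the cross-terms c_i = x_i·y_{i+1} − x_{i+1}·y_i:
  -14, -35, 3, 2  ⇒  2A = -44, A = -22.
Then Σ (y_i + y_{i+1})·c_i = 388, so ȳ = 388 / (6·(-22)) = -97/33.

-97/33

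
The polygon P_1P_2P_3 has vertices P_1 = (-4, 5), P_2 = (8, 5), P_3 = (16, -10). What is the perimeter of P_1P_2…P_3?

|P_1P_2| = √((12)² + (0)²) = √144 = 12
|P_2P_3| = √((8)² + (-15)²) = √289 = 17
|P_3P_1| = √((-20)² + (15)²) = √625 = 25
Perimeter = 12 + 17 + 25 = 54.

54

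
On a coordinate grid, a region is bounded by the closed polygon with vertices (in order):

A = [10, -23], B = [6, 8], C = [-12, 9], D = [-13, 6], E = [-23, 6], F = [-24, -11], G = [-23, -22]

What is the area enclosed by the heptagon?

947

Apply the shoelace (surveyor's) formula: 2A = Σ (x_i·y_{i+1} − x_{i+1}·y_i), indices taken mod 7.
A→B: (10)(8) − (6)(-23) = 218
B→C: (6)(9) − (-12)(8) = 150
C→D: (-12)(6) − (-13)(9) = 45
D→E: (-13)(6) − (-23)(6) = 60
E→F: (-23)(-11) − (-24)(6) = 397
F→G: (-24)(-22) − (-23)(-11) = 275
G→A: (-23)(-23) − (10)(-22) = 749
Σ = 1894
Area = |Σ|/2 = 947.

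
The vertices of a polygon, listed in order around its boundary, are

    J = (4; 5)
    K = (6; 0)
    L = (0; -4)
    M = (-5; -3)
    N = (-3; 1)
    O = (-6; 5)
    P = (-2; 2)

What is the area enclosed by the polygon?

58.5

J→K: (4)(0) − (6)(5) = -30
K→L: (6)(-4) − (0)(0) = -24
L→M: (0)(-3) − (-5)(-4) = -20
M→N: (-5)(1) − (-3)(-3) = -14
N→O: (-3)(5) − (-6)(1) = -9
O→P: (-6)(2) − (-2)(5) = -2
P→J: (-2)(5) − (4)(2) = -18
Σ = -117
Area = |Σ|/2 = 58.5.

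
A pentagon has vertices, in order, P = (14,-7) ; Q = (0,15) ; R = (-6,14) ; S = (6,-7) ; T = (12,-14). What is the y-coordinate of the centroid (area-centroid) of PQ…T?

Apply Gauss's area formula. First the cross-terms c_i = x_i·y_{i+1} − x_{i+1}·y_i:
  210, 90, -42, 0, 112  ⇒  2A = 370, A = 185.
Then Σ (y_i + y_{i+1})·c_i = 1644, so ȳ = 1644 / (6·185) = 274/185.

274/185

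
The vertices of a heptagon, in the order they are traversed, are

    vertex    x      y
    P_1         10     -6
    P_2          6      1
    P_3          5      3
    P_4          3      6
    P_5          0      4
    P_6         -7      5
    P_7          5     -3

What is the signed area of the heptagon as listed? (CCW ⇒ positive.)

Apply the shoelace formula: 2A = Σ (x_i·y_{i+1} − x_{i+1}·y_i), indices taken mod 7.
P_1→P_2: (10)(1) − (6)(-6) = 46
P_2→P_3: (6)(3) − (5)(1) = 13
P_3→P_4: (5)(6) − (3)(3) = 21
P_4→P_5: (3)(4) − (0)(6) = 12
P_5→P_6: (0)(5) − (-7)(4) = 28
P_6→P_7: (-7)(-3) − (5)(5) = -4
P_7→P_1: (5)(-6) − (10)(-3) = 0
Σ = 116
Signed area = Σ/2 = 58 (positive ⇒ counter-clockwise traversal).

58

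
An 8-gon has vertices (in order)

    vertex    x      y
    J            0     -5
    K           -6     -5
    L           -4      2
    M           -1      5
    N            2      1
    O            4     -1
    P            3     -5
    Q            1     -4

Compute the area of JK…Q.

Apply Gauss's area formula: 2A = Σ (x_i·y_{i+1} − x_{i+1}·y_i), indices taken mod 8.
Cross-terms: -30, -32, -18, -11, -6, -17, -7, -5  ⇒  Σ = -126
Area = |Σ|/2 = 63.

63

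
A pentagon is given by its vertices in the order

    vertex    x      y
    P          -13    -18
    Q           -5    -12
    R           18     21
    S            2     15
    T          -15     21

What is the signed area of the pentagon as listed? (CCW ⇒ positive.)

607.5

Apply Gauss's area formula: 2A = Σ (x_i·y_{i+1} − x_{i+1}·y_i), indices taken mod 5.
Σ = (66) + (111) + (228) + (267) + (543) = 1215
Signed area = Σ/2 = 607.5 (positive ⇒ counter-clockwise traversal).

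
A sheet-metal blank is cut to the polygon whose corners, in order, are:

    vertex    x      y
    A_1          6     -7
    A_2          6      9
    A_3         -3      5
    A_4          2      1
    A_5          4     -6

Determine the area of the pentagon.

Apply Gauss's area formula: 2A = Σ (x_i·y_{i+1} − x_{i+1}·y_i), indices taken mod 5.
Σ = (96) + (57) + (-13) + (-16) + (8) = 132
Area = |Σ|/2 = 66.

66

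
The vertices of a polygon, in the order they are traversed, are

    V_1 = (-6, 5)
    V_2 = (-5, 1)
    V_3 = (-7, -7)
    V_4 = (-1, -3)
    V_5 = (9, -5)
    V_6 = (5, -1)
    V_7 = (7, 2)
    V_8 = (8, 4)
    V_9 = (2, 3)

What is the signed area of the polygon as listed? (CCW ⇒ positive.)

98

Apply the shoelace formula: 2A = Σ (x_i·y_{i+1} − x_{i+1}·y_i), indices taken mod 9.
Cross-terms: 19, 42, 14, 32, 16, 17, 12, 16, 28  ⇒  Σ = 196
Signed area = Σ/2 = 98 (positive ⇒ counter-clockwise traversal).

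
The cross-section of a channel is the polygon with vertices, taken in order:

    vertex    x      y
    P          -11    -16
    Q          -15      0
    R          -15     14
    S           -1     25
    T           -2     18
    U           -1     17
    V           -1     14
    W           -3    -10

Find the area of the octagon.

401

Apply the shoelace (surveyor's) formula: 2A = Σ (x_i·y_{i+1} − x_{i+1}·y_i), indices taken mod 8.
P→Q: (-11)(0) − (-15)(-16) = -240
Q→R: (-15)(14) − (-15)(0) = -210
R→S: (-15)(25) − (-1)(14) = -361
S→T: (-1)(18) − (-2)(25) = 32
T→U: (-2)(17) − (-1)(18) = -16
U→V: (-1)(14) − (-1)(17) = 3
V→W: (-1)(-10) − (-3)(14) = 52
W→P: (-3)(-16) − (-11)(-10) = -62
Σ = -802
Area = |Σ|/2 = 401.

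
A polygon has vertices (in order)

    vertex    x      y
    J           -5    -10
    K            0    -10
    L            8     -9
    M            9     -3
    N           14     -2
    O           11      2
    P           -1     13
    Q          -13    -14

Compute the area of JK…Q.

Σ = (50) + (80) + (57) + (24) + (50) + (145) + (183) + (60) = 649
Area = |Σ|/2 = 324.5.

324.5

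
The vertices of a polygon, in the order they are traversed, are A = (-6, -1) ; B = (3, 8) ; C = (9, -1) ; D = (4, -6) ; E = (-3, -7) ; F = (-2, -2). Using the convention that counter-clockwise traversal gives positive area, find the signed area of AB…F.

-117

Cross-terms: -45, -75, -50, -46, -8, -10  ⇒  Σ = -234
Signed area = Σ/2 = -117 (negative ⇒ clockwise traversal).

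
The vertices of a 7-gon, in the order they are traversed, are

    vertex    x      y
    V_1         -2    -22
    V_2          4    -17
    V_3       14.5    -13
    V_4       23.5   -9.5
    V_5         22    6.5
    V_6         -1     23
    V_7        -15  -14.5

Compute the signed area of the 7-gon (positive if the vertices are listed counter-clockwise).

1009.5

Σ = (122) + (194.5) + (167.75) + (361.75) + (512.5) + (359.5) + (301) = 2019
Signed area = Σ/2 = 1009.5 (positive ⇒ counter-clockwise traversal).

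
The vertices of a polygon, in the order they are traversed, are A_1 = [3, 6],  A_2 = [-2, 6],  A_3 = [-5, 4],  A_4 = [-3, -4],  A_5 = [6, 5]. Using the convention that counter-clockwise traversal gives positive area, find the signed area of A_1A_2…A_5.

Apply the surveyor's formula: 2A = Σ (x_i·y_{i+1} − x_{i+1}·y_i), indices taken mod 5.
Σ = (30) + (22) + (32) + (9) + (21) = 114
Signed area = Σ/2 = 57 (positive ⇒ counter-clockwise traversal).

57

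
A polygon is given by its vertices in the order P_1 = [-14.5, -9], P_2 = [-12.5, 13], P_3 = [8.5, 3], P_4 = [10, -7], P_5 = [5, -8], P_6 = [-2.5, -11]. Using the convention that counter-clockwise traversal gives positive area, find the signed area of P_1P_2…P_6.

Apply Gauss's area formula: 2A = Σ (x_i·y_{i+1} − x_{i+1}·y_i), indices taken mod 6.
P_1→P_2: (-14.5)(13) − (-12.5)(-9) = -301
P_2→P_3: (-12.5)(3) − (8.5)(13) = -148
P_3→P_4: (8.5)(-7) − (10)(3) = -89.5
P_4→P_5: (10)(-8) − (5)(-7) = -45
P_5→P_6: (5)(-11) − (-2.5)(-8) = -75
P_6→P_1: (-2.5)(-9) − (-14.5)(-11) = -137
Σ = -795.5
Signed area = Σ/2 = -397.75 (negative ⇒ clockwise traversal).

-397.75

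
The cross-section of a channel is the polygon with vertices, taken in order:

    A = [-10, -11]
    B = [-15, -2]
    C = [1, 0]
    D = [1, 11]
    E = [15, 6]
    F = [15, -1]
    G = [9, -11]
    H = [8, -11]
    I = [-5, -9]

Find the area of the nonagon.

362.5

Σ = (-145) + (2) + (11) + (-159) + (-105) + (-156) + (-11) + (-127) + (-35) = -725
Area = |Σ|/2 = 362.5.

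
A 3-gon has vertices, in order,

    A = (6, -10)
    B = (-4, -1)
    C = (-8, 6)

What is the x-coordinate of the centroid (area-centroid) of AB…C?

Apply Gauss's area formula. First the cross-terms c_i = x_i·y_{i+1} − x_{i+1}·y_i:
  -46, -32, 44  ⇒  2A = -34, A = -17.
Then Σ (x_i + x_{i+1})·c_i = 204, so x̄ = 204 / (6·(-17)) = -2.

-2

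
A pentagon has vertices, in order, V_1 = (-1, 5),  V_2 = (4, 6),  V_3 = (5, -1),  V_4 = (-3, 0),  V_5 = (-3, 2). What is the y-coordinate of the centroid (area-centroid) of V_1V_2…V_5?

Apply the shoelace formula. First the cross-terms c_i = x_i·y_{i+1} − x_{i+1}·y_i:
  -26, -34, -3, -6, -13  ⇒  2A = -82, A = -41.
Then Σ (y_i + y_{i+1})·c_i = -556, so ȳ = -556 / (6·(-41)) = 278/123.

278/123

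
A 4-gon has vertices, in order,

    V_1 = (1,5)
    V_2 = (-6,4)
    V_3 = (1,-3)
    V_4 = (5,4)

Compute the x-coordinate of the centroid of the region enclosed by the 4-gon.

Apply the shoelace formula. First the cross-terms c_i = x_i·y_{i+1} − x_{i+1}·y_i:
  34, 14, 19, 21  ⇒  2A = 88, A = 44.
Then Σ (x_i + x_{i+1})·c_i = 0, so x̄ = 0 / (6·44) = 0.

0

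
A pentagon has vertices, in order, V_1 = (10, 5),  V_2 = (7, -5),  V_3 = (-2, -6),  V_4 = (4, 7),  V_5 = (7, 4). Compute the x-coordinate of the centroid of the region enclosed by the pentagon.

237/55

Apply the shoelace (surveyor's) formula. First the cross-terms c_i = x_i·y_{i+1} − x_{i+1}·y_i:
  -85, -52, 10, -33, -5  ⇒  2A = -165, A = -82.5.
Then Σ (x_i + x_{i+1})·c_i = -2133, so x̄ = -2133 / (6·(-82.5)) = 237/55.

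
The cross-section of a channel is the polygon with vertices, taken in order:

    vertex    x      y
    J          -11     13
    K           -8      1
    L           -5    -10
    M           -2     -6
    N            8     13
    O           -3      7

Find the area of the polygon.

Σ = (93) + (85) + (10) + (22) + (95) + (38) = 343
Area = |Σ|/2 = 171.5.

171.5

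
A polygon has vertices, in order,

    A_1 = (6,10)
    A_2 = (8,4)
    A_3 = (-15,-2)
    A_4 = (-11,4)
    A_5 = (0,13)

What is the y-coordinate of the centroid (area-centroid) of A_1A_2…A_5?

113/21

Apply the surveyor's formula. First the cross-terms c_i = x_i·y_{i+1} − x_{i+1}·y_i:
  -56, 44, -82, -143, -78  ⇒  2A = -315, A = -157.5.
Then Σ (y_i + y_{i+1})·c_i = -5085, so ȳ = -5085 / (6·(-157.5)) = 113/21.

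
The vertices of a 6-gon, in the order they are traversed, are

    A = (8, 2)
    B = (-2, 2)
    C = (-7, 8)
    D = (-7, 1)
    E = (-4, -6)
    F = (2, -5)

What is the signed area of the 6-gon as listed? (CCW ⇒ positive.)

Apply Gauss's area formula: 2A = Σ (x_i·y_{i+1} − x_{i+1}·y_i), indices taken mod 6.
Cross-terms: 20, -2, 49, 46, 32, 44  ⇒  Σ = 189
Signed area = Σ/2 = 94.5 (positive ⇒ counter-clockwise traversal).

94.5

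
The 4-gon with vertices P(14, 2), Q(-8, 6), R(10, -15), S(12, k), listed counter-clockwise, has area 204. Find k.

-11

Write out the shoelace sum; only the two edges meeting at S involve k:
2·Area = [(10·k − 12·(-15)) + (12·2 − 14·k)] + 160
       = -4·k + 364 = 408
⇒ k = -11.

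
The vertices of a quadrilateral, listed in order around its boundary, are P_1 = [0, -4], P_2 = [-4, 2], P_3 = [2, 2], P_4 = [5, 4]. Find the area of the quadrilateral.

25

Σ = (-16) + (-12) + (-2) + (-20) = -50
Area = |Σ|/2 = 25.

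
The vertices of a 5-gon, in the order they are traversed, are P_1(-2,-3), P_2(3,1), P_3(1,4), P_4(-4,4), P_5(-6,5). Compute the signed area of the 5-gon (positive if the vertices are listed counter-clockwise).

35

Apply Gauss's area formula: 2A = Σ (x_i·y_{i+1} − x_{i+1}·y_i), indices taken mod 5.
Cross-terms: 7, 11, 20, 4, 28  ⇒  Σ = 70
Signed area = Σ/2 = 35 (positive ⇒ counter-clockwise traversal).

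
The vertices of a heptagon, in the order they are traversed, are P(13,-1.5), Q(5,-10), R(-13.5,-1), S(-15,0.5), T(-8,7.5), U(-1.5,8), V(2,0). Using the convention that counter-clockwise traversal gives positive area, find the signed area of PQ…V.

-232.25

Apply Gauss's area formula: 2A = Σ (x_i·y_{i+1} − x_{i+1}·y_i), indices taken mod 7.
Σ = (-122.5) + (-140) + (-21.75) + (-108.5) + (-52.75) + (-16) + (-3) = -464.5
Signed area = Σ/2 = -232.25 (negative ⇒ clockwise traversal).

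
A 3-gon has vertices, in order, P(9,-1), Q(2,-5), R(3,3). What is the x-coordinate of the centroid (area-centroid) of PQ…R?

14/3

Apply the shoelace formula. First the cross-terms c_i = x_i·y_{i+1} − x_{i+1}·y_i:
  -43, 21, -30  ⇒  2A = -52, A = -26.
Then Σ (x_i + x_{i+1})·c_i = -728, so x̄ = -728 / (6·(-26)) = 14/3.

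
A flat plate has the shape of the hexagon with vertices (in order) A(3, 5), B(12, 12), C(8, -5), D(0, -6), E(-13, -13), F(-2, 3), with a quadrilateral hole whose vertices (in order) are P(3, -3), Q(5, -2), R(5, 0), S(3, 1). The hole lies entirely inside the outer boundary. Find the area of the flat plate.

Outer boundary:
Apply the shoelace formula: 2A = Σ (x_i·y_{i+1} − x_{i+1}·y_i), indices taken mod 6.
A→B: (3)(12) − (12)(5) = -24
B→C: (12)(-5) − (8)(12) = -156
C→D: (8)(-6) − (0)(-5) = -48
D→E: (0)(-13) − (-13)(-6) = -78
E→F: (-13)(3) − (-2)(-13) = -65
F→A: (-2)(5) − (3)(3) = -19
Σ = -390
Area = |Σ|/2 = 195.
Hole:
Apply the shoelace formula: 2A = Σ (x_i·y_{i+1} − x_{i+1}·y_i), indices taken mod 4.
Σ = (9) + (10) + (5) + (-12) = 12
Area = |Σ|/2 = 6.
Net area = 195 − 6 = 189.

189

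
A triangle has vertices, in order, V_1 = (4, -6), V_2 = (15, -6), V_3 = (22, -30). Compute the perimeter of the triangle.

|V_1V_2| = √((11)² + (0)²) = √121 = 11
|V_2V_3| = √((7)² + (-24)²) = √625 = 25
|V_3V_1| = √((-18)² + (24)²) = √900 = 30
Perimeter = 11 + 25 + 30 = 66.

66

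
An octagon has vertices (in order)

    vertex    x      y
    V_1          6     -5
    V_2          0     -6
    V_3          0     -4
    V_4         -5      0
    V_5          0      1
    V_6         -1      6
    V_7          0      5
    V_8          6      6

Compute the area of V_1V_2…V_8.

80.5

Σ = (-36) + (0) + (-20) + (-5) + (1) + (-5) + (-30) + (-66) = -161
Area = |Σ|/2 = 80.5.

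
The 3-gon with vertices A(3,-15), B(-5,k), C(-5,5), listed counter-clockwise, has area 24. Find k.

The doubled signed area Σ (x_i y_{i+1} − x_{i+1} y_i) is linear in k.
With k=0 it equals -40; the coefficient of k is 8 (from the two edges through B).
So 8·k + -40 = 2·24 = 48 ⇒ k = 11.

11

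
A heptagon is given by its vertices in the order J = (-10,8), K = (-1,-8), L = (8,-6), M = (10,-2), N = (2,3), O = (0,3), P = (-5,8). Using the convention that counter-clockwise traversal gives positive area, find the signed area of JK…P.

148.5

Apply the shoelace (surveyor's) formula: 2A = Σ (x_i·y_{i+1} − x_{i+1}·y_i), indices taken mod 7.
Σ = (88) + (70) + (44) + (34) + (6) + (15) + (40) = 297
Signed area = Σ/2 = 148.5 (positive ⇒ counter-clockwise traversal).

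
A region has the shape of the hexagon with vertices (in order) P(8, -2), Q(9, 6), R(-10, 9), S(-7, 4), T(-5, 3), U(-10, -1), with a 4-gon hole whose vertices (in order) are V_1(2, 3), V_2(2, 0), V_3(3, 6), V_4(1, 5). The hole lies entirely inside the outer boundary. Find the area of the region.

Outer boundary:
Apply Gauss's area formula: 2A = Σ (x_i·y_{i+1} − x_{i+1}·y_i), indices taken mod 6.
P→Q: (8)(6) − (9)(-2) = 66
Q→R: (9)(9) − (-10)(6) = 141
R→S: (-10)(4) − (-7)(9) = 23
S→T: (-7)(3) − (-5)(4) = -1
T→U: (-5)(-1) − (-10)(3) = 35
U→P: (-10)(-2) − (8)(-1) = 28
Σ = 292
Area = |Σ|/2 = 146.
Hole:
Σ = (-6) + (12) + (9) + (-7) = 8
Area = |Σ|/2 = 4.
Net area = 146 − 4 = 142.

142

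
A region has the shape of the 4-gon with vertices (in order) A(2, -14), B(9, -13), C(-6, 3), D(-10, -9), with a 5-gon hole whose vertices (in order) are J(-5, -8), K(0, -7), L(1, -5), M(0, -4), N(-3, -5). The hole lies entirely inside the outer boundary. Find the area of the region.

133

Outer boundary:
Apply Gauss's area formula: 2A = Σ (x_i·y_{i+1} − x_{i+1}·y_i), indices taken mod 4.
Σ = (100) + (-51) + (84) + (158) = 291
Area = |Σ|/2 = 145.5.
Hole:
Cross-terms: 35, 7, -4, -12, -1  ⇒  Σ = 25
Area = |Σ|/2 = 12.5.
Net area = 145.5 − 12.5 = 133.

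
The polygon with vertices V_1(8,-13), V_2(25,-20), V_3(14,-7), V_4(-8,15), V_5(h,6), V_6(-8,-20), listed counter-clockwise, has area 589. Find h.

-14

Write out the shoelace sum; only the two edges meeting at V_5 involve h:
2·Area = [((-8)·6 − h·15) + (h·(-20) − (-8)·6)] + 688
       = -35·h + 688 = 1178
⇒ h = -14.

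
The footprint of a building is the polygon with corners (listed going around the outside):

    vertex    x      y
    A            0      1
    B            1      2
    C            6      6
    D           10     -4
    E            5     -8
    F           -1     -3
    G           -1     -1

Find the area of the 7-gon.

Cross-terms: -1, -6, -84, -60, -23, -2, -1  ⇒  Σ = -177
Area = |Σ|/2 = 88.5.

88.5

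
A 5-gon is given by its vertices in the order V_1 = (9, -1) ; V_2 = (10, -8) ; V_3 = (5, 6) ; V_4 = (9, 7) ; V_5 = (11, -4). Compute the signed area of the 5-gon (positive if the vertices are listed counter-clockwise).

Σ = (-62) + (100) + (-19) + (-113) + (25) = -69
Signed area = Σ/2 = -34.5 (negative ⇒ clockwise traversal).

-34.5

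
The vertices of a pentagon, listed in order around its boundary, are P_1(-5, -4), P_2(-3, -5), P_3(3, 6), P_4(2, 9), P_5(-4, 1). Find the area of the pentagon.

Apply the shoelace (surveyor's) formula: 2A = Σ (x_i·y_{i+1} − x_{i+1}·y_i), indices taken mod 5.
P_1→P_2: (-5)(-5) − (-3)(-4) = 13
P_2→P_3: (-3)(6) − (3)(-5) = -3
P_3→P_4: (3)(9) − (2)(6) = 15
P_4→P_5: (2)(1) − (-4)(9) = 38
P_5→P_1: (-4)(-4) − (-5)(1) = 21
Σ = 84
Area = |Σ|/2 = 42.

42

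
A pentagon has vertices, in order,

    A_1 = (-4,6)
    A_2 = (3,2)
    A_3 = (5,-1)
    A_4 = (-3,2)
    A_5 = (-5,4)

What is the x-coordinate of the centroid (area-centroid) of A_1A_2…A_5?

Apply Gauss's area formula. First the cross-terms c_i = x_i·y_{i+1} − x_{i+1}·y_i:
  -26, -13, 7, -2, -14  ⇒  2A = -48, A = -24.
Then Σ (x_i + x_{i+1})·c_i = 78, so x̄ = 78 / (6·(-24)) = -13/24.

-13/24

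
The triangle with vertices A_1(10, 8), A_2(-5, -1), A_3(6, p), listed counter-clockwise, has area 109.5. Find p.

The doubled signed area Σ (x_i y_{i+1} − x_{i+1} y_i) is linear in p.
With p=0 it equals 84; the coefficient of p is -15 (from the two edges through A_3).
So -15·p + 84 = 2·109.5 = 219 ⇒ p = -9.

-9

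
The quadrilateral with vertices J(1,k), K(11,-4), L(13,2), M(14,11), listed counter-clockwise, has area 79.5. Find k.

The doubled signed area Σ (x_i y_{i+1} − x_{i+1} y_i) is linear in k.
With k=0 it equals 174; the coefficient of k is 3 (from the two edges through J).
So 3·k + 174 = 2·79.5 = 159 ⇒ k = -5.

-5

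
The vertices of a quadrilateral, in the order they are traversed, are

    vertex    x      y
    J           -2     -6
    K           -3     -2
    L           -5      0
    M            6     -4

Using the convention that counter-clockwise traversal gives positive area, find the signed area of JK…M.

Cross-terms: -14, -10, 20, -44  ⇒  Σ = -48
Signed area = Σ/2 = -24 (negative ⇒ clockwise traversal).

-24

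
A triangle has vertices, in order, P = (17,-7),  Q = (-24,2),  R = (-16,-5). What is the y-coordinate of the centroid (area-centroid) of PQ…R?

Apply the shoelace formula. First the cross-terms c_i = x_i·y_{i+1} − x_{i+1}·y_i:
  -134, 152, 197  ⇒  2A = 215, A = 107.5.
Then Σ (y_i + y_{i+1})·c_i = -2150, so ȳ = -2150 / (6·107.5) = -10/3.

-10/3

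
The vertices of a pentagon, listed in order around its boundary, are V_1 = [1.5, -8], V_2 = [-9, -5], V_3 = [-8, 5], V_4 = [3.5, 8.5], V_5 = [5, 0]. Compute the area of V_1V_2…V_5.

Cross-terms: -79.5, -85, -85.5, -42.5, -40  ⇒  Σ = -332.5
Area = |Σ|/2 = 166.25.

166.25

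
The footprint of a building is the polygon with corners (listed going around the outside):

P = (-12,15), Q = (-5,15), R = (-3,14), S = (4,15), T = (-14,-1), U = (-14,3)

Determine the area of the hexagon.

127.5

Apply the shoelace formula: 2A = Σ (x_i·y_{i+1} − x_{i+1}·y_i), indices taken mod 6.
Σ = (-105) + (-25) + (-101) + (206) + (-56) + (-174) = -255
Area = |Σ|/2 = 127.5.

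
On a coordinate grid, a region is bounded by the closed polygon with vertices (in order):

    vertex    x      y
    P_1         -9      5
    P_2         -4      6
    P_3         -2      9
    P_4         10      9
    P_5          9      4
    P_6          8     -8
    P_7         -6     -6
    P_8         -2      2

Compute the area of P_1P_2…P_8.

Apply the surveyor's formula: 2A = Σ (x_i·y_{i+1} − x_{i+1}·y_i), indices taken mod 8.
P_1→P_2: (-9)(6) − (-4)(5) = -34
P_2→P_3: (-4)(9) − (-2)(6) = -24
P_3→P_4: (-2)(9) − (10)(9) = -108
P_4→P_5: (10)(4) − (9)(9) = -41
P_5→P_6: (9)(-8) − (8)(4) = -104
P_6→P_7: (8)(-6) − (-6)(-8) = -96
P_7→P_8: (-6)(2) − (-2)(-6) = -24
P_8→P_1: (-2)(5) − (-9)(2) = 8
Σ = -423
Area = |Σ|/2 = 211.5.

211.5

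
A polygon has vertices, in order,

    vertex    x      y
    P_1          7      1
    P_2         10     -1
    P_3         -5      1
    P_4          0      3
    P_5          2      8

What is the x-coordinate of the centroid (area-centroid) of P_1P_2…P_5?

Apply the shoelace (surveyor's) formula. First the cross-terms c_i = x_i·y_{i+1} − x_{i+1}·y_i:
  -17, 5, -15, -6, -54  ⇒  2A = -87, A = -43.5.
Then Σ (x_i + x_{i+1})·c_i = -687, so x̄ = -687 / (6·(-43.5)) = 229/87.

229/87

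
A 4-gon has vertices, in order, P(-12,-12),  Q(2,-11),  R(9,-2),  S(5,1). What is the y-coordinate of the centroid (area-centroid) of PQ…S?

-719/111

Apply the surveyor's formula. First the cross-terms c_i = x_i·y_{i+1} − x_{i+1}·y_i:
  156, 95, 19, -48  ⇒  2A = 222, A = 111.
Then Σ (y_i + y_{i+1})·c_i = -4314, so ȳ = -4314 / (6·111) = -719/111.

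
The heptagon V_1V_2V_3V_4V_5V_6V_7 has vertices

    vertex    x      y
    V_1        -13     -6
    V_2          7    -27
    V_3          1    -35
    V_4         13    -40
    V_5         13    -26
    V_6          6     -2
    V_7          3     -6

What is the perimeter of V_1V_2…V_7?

|V_1V_2| = √((20)² + (-21)²) = √841 = 29
|V_2V_3| = √((-6)² + (-8)²) = √100 = 10
|V_3V_4| = √((12)² + (-5)²) = √169 = 13
|V_4V_5| = √((0)² + (14)²) = √196 = 14
|V_5V_6| = √((-7)² + (24)²) = √625 = 25
|V_6V_7| = √((-3)² + (-4)²) = √25 = 5
|V_7V_1| = √((-16)² + (0)²) = √256 = 16
Perimeter = 29 + 10 + 13 + 14 + 25 + 5 + 16 = 112.

112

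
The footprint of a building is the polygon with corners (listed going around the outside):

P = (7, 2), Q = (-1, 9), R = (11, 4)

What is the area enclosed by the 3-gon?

22

Σ = (65) + (-103) + (-6) = -44
Area = |Σ|/2 = 22.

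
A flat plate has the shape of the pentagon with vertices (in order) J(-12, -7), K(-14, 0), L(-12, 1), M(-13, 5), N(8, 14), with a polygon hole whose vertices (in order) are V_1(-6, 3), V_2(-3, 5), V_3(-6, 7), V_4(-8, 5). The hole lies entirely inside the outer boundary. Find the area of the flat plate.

Outer boundary:
Σ = (-98) + (-14) + (-47) + (-222) + (112) = -269
Area = |Σ|/2 = 134.5.
Hole:
Σ = (-21) + (9) + (26) + (6) = 20
Area = |Σ|/2 = 10.
Net area = 134.5 − 10 = 124.5.

124.5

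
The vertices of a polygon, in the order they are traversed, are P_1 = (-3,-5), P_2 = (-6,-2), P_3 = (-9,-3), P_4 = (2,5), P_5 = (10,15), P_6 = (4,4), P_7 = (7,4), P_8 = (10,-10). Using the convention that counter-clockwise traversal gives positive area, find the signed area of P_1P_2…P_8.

-152.5

Cross-terms: -24, 0, -39, -20, -20, -12, -110, -80  ⇒  Σ = -305
Signed area = Σ/2 = -152.5 (negative ⇒ clockwise traversal).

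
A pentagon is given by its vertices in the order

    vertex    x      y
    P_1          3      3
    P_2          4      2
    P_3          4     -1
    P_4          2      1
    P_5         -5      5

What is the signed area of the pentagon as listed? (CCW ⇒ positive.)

-13.5

P_1→P_2: (3)(2) − (4)(3) = -6
P_2→P_3: (4)(-1) − (4)(2) = -12
P_3→P_4: (4)(1) − (2)(-1) = 6
P_4→P_5: (2)(5) − (-5)(1) = 15
P_5→P_1: (-5)(3) − (3)(5) = -30
Σ = -27
Signed area = Σ/2 = -13.5 (negative ⇒ clockwise traversal).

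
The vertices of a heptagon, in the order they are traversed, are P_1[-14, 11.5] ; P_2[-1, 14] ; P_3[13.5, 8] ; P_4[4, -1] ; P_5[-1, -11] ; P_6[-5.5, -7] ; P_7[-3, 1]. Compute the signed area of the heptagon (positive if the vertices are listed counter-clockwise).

Apply the shoelace (surveyor's) formula: 2A = Σ (x_i·y_{i+1} − x_{i+1}·y_i), indices taken mod 7.
P_1→P_2: (-14)(14) − (-1)(11.5) = -184.5
P_2→P_3: (-1)(8) − (13.5)(14) = -197
P_3→P_4: (13.5)(-1) − (4)(8) = -45.5
P_4→P_5: (4)(-11) − (-1)(-1) = -45
P_5→P_6: (-1)(-7) − (-5.5)(-11) = -53.5
P_6→P_7: (-5.5)(1) − (-3)(-7) = -26.5
P_7→P_1: (-3)(11.5) − (-14)(1) = -20.5
Σ = -572.5
Signed area = Σ/2 = -286.25 (negative ⇒ clockwise traversal).

-286.25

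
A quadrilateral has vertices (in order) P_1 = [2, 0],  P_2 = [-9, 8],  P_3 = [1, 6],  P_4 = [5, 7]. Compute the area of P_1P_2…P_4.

41.5

Apply the shoelace formula: 2A = Σ (x_i·y_{i+1} − x_{i+1}·y_i), indices taken mod 4.
Cross-terms: 16, -62, -23, -14  ⇒  Σ = -83
Area = |Σ|/2 = 41.5.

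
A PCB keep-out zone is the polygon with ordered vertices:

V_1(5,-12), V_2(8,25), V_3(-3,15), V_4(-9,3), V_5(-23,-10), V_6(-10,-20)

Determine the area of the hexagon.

V_1→V_2: (5)(25) − (8)(-12) = 221
V_2→V_3: (8)(15) − (-3)(25) = 195
V_3→V_4: (-3)(3) − (-9)(15) = 126
V_4→V_5: (-9)(-10) − (-23)(3) = 159
V_5→V_6: (-23)(-20) − (-10)(-10) = 360
V_6→V_1: (-10)(-12) − (5)(-20) = 220
Σ = 1281
Area = |Σ|/2 = 640.5.

640.5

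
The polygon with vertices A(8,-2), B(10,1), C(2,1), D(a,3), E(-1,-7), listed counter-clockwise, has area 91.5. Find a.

The doubled signed area Σ (x_i y_{i+1} − x_{i+1} y_i) is linear in a.
With a=0 it equals 103; the coefficient of a is -8 (from the two edges through D).
So -8·a + 103 = 2·91.5 = 183 ⇒ a = -10.

-10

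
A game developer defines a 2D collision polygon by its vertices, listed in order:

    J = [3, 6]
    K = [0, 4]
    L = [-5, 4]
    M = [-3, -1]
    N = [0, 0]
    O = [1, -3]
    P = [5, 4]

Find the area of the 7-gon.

43

Apply the shoelace formula: 2A = Σ (x_i·y_{i+1} − x_{i+1}·y_i), indices taken mod 7.
Cross-terms: 12, 20, 17, 0, 0, 19, 18  ⇒  Σ = 86
Area = |Σ|/2 = 43.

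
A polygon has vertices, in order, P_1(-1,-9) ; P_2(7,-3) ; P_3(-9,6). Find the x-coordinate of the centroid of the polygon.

Apply the surveyor's formula. First the cross-terms c_i = x_i·y_{i+1} − x_{i+1}·y_i:
  66, 15, 87  ⇒  2A = 168, A = 84.
Then Σ (x_i + x_{i+1})·c_i = -504, so x̄ = -504 / (6·84) = -1.

-1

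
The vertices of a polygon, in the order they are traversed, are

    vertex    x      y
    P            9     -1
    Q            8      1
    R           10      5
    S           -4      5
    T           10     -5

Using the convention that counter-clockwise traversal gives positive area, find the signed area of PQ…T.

Apply the surveyor's formula: 2A = Σ (x_i·y_{i+1} − x_{i+1}·y_i), indices taken mod 5.
P→Q: (9)(1) − (8)(-1) = 17
Q→R: (8)(5) − (10)(1) = 30
R→S: (10)(5) − (-4)(5) = 70
S→T: (-4)(-5) − (10)(5) = -30
T→P: (10)(-1) − (9)(-5) = 35
Σ = 122
Signed area = Σ/2 = 61 (positive ⇒ counter-clockwise traversal).

61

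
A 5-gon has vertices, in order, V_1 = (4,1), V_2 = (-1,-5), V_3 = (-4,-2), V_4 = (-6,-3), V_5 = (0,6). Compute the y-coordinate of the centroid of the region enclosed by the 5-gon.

Apply the shoelace (surveyor's) formula. First the cross-terms c_i = x_i·y_{i+1} − x_{i+1}·y_i:
  -19, -18, 0, -36, -24  ⇒  2A = -97, A = -48.5.
Then Σ (y_i + y_{i+1})·c_i = -74, so ȳ = -74 / (6·(-48.5)) = 74/291.

74/291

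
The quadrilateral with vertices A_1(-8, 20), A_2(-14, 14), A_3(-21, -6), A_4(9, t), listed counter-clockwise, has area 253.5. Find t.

Write out the shoelace sum; only the two edges meeting at A_4 involve t:
2·Area = [((-21)·t − 9·(-6)) + (9·20 − (-8)·t)] + 546
       = -13·t + 780 = 507
⇒ t = 21.

21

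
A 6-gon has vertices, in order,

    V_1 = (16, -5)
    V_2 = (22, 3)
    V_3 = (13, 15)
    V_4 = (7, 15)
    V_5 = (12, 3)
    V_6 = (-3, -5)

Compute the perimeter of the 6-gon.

80

|V_1V_2| = √((6)² + (8)²) = √100 = 10
|V_2V_3| = √((-9)² + (12)²) = √225 = 15
|V_3V_4| = √((-6)² + (0)²) = √36 = 6
|V_4V_5| = √((5)² + (-12)²) = √169 = 13
|V_5V_6| = √((-15)² + (-8)²) = √289 = 17
|V_6V_1| = √((19)² + (0)²) = √361 = 19
Perimeter = 10 + 15 + 6 + 13 + 17 + 19 = 80.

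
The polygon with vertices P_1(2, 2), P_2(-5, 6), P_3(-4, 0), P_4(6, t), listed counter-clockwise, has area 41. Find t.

The doubled signed area Σ (x_i y_{i+1} − x_{i+1} y_i) is linear in t.
With t=0 it equals 58; the coefficient of t is -6 (from the two edges through P_4).
So -6·t + 58 = 2·41 = 82 ⇒ t = -4.

-4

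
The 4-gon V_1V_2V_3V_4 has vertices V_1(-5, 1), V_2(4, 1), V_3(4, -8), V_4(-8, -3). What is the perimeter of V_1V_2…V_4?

36

|V_1V_2| = √((9)² + (0)²) = √81 = 9
|V_2V_3| = √((0)² + (-9)²) = √81 = 9
|V_3V_4| = √((-12)² + (5)²) = √169 = 13
|V_4V_1| = √((3)² + (4)²) = √25 = 5
Perimeter = 9 + 9 + 13 + 5 = 36.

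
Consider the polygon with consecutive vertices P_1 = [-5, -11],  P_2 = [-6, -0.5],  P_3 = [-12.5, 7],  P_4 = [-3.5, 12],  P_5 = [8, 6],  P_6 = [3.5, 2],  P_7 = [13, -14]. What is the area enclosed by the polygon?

323.625

Σ = (-63.5) + (-48.25) + (-125.5) + (-117) + (-5) + (-75) + (-213) = -647.25
Area = |Σ|/2 = 323.625.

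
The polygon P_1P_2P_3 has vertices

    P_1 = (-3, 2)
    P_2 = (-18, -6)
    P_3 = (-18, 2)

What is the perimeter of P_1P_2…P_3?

40

|P_1P_2| = √((-15)² + (-8)²) = √289 = 17
|P_2P_3| = √((0)² + (8)²) = √64 = 8
|P_3P_1| = √((15)² + (0)²) = √225 = 15
Perimeter = 17 + 8 + 15 = 40.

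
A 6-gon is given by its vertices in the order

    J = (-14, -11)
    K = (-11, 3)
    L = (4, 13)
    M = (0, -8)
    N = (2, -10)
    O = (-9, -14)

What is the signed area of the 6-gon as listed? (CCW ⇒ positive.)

-274.5

Apply the shoelace formula: 2A = Σ (x_i·y_{i+1} − x_{i+1}·y_i), indices taken mod 6.
J→K: (-14)(3) − (-11)(-11) = -163
K→L: (-11)(13) − (4)(3) = -155
L→M: (4)(-8) − (0)(13) = -32
M→N: (0)(-10) − (2)(-8) = 16
N→O: (2)(-14) − (-9)(-10) = -118
O→J: (-9)(-11) − (-14)(-14) = -97
Σ = -549
Signed area = Σ/2 = -274.5 (negative ⇒ clockwise traversal).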